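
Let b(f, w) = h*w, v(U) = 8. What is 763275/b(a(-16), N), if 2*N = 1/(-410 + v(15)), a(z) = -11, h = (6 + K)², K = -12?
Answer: -17046475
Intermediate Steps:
h = 36 (h = (6 - 12)² = (-6)² = 36)
N = -1/804 (N = 1/(2*(-410 + 8)) = (½)/(-402) = (½)*(-1/402) = -1/804 ≈ -0.0012438)
b(f, w) = 36*w
763275/b(a(-16), N) = 763275/((36*(-1/804))) = 763275/(-3/67) = 763275*(-67/3) = -17046475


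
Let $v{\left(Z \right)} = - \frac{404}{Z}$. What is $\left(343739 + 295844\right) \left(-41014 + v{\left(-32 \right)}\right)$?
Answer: $- \frac{209790259413}{8} \approx -2.6224 \cdot 10^{10}$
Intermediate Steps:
$\left(343739 + 295844\right) \left(-41014 + v{\left(-32 \right)}\right) = \left(343739 + 295844\right) \left(-41014 - \frac{404}{-32}\right) = 639583 \left(-41014 - - \frac{101}{8}\right) = 639583 \left(-41014 + \frac{101}{8}\right) = 639583 \left(- \frac{328011}{8}\right) = - \frac{209790259413}{8}$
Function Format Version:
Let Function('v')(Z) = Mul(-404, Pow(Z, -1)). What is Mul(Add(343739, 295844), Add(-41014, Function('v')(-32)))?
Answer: Rational(-209790259413, 8) ≈ -2.6224e+10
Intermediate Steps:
Mul(Add(343739, 295844), Add(-41014, Function('v')(-32))) = Mul(Add(343739, 295844), Add(-41014, Mul(-404, Pow(-32, -1)))) = Mul(639583, Add(-41014, Mul(-404, Rational(-1, 32)))) = Mul(639583, Add(-41014, Rational(101, 8))) = Mul(639583, Rational(-328011, 8)) = Rational(-209790259413, 8)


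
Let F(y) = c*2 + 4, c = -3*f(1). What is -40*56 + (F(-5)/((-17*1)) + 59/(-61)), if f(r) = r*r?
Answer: -2323761/1037 ≈ -2240.8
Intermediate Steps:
f(r) = r²
c = -3 (c = -3*1² = -3*1 = -3)
F(y) = -2 (F(y) = -3*2 + 4 = -6 + 4 = -2)
-40*56 + (F(-5)/((-17*1)) + 59/(-61)) = -40*56 + (-2/((-17*1)) + 59/(-61)) = -2240 + (-2/(-17) + 59*(-1/61)) = -2240 + (-2*(-1/17) - 59/61) = -2240 + (2/17 - 59/61) = -2240 - 881/1037 = -2323761/1037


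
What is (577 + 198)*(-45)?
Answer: -34875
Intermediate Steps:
(577 + 198)*(-45) = 775*(-45) = -34875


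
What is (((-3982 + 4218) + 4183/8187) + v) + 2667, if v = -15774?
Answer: -105370694/8187 ≈ -12870.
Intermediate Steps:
(((-3982 + 4218) + 4183/8187) + v) + 2667 = (((-3982 + 4218) + 4183/8187) - 15774) + 2667 = ((236 + 4183*(1/8187)) - 15774) + 2667 = ((236 + 4183/8187) - 15774) + 2667 = (1936315/8187 - 15774) + 2667 = -127205423/8187 + 2667 = -105370694/8187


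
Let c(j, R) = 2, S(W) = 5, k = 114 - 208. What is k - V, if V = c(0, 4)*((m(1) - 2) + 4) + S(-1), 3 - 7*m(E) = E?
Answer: -725/7 ≈ -103.57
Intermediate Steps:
m(E) = 3/7 - E/7
k = -94
V = 67/7 (V = 2*(((3/7 - ⅐*1) - 2) + 4) + 5 = 2*(((3/7 - ⅐) - 2) + 4) + 5 = 2*((2/7 - 2) + 4) + 5 = 2*(-12/7 + 4) + 5 = 2*(16/7) + 5 = 32/7 + 5 = 67/7 ≈ 9.5714)
k - V = -94 - 1*67/7 = -94 - 67/7 = -725/7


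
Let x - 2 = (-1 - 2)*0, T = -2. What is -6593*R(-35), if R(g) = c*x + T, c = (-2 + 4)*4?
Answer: -92302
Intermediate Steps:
x = 2 (x = 2 + (-1 - 2)*0 = 2 - 3*0 = 2 + 0 = 2)
c = 8 (c = 2*4 = 8)
R(g) = 14 (R(g) = 8*2 - 2 = 16 - 2 = 14)
-6593*R(-35) = -6593*14 = -92302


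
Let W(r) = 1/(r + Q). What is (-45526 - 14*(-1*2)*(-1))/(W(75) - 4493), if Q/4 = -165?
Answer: 13324545/1314203 ≈ 10.139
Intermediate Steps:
Q = -660 (Q = 4*(-165) = -660)
W(r) = 1/(-660 + r) (W(r) = 1/(r - 660) = 1/(-660 + r))
(-45526 - 14*(-1*2)*(-1))/(W(75) - 4493) = (-45526 - 14*(-1*2)*(-1))/(1/(-660 + 75) - 4493) = (-45526 - (-28)*(-1))/(1/(-585) - 4493) = (-45526 - 14*2)/(-1/585 - 4493) = (-45526 - 28)/(-2628406/585) = -45554*(-585/2628406) = 13324545/1314203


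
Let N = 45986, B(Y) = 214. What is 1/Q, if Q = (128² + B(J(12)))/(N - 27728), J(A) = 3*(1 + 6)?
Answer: 9129/8299 ≈ 1.1000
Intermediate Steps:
J(A) = 21 (J(A) = 3*7 = 21)
Q = 8299/9129 (Q = (128² + 214)/(45986 - 27728) = (16384 + 214)/18258 = 16598*(1/18258) = 8299/9129 ≈ 0.90908)
1/Q = 1/(8299/9129) = 9129/8299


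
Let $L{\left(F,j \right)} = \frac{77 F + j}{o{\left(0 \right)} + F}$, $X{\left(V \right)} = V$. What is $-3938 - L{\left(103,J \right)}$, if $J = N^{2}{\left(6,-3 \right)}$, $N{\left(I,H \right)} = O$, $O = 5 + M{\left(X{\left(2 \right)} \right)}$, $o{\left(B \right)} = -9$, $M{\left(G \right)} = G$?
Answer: $- \frac{189076}{47} \approx -4022.9$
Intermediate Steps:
$O = 7$ ($O = 5 + 2 = 7$)
$N{\left(I,H \right)} = 7$
$J = 49$ ($J = 7^{2} = 49$)
$L{\left(F,j \right)} = \frac{j + 77 F}{-9 + F}$ ($L{\left(F,j \right)} = \frac{77 F + j}{-9 + F} = \frac{j + 77 F}{-9 + F}$)
$-3938 - L{\left(103,J \right)} = -3938 - \frac{49 + 77 \cdot 103}{-9 + 103} = -3938 - \frac{49 + 7931}{94} = -3938 - \frac{1}{94} \cdot 7980 = -3938 - \frac{3990}{47} = - \frac{189076}{47}$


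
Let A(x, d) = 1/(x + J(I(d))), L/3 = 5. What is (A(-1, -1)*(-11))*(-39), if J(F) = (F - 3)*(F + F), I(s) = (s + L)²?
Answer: 429/75655 ≈ 0.0056705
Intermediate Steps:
L = 15 (L = 3*5 = 15)
I(s) = (15 + s)² (I(s) = (s + 15)² = (15 + s)²)
J(F) = 2*F*(-3 + F) (J(F) = (-3 + F)*(2*F) = 2*F*(-3 + F))
A(x, d) = 1/(x + 2*(15 + d)²*(-3 + (15 + d)²))
(A(-1, -1)*(-11))*(-39) = (-11/(-1 + 2*(15 - 1)²*(-3 + (15 - 1)²)))*(-39) = (-11/(-1 + 2*14²*(-3 + 14²)))*(-39) = (-11/(-1 + 2*196*(-3 + 196)))*(-39) = (-11/(-1 + 2*196*193))*(-39) = (-11/(-1 + 75656))*(-39) = (-11/75655)*(-39) = ((1/75655)*(-11))*(-39) = -11/75655*(-39) = 429/75655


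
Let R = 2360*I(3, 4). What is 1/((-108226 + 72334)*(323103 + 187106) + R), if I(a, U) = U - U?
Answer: -1/18312421428 ≈ -5.4608e-11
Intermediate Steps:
I(a, U) = 0
R = 0 (R = 2360*0 = 0)
1/((-108226 + 72334)*(323103 + 187106) + R) = 1/((-108226 + 72334)*(323103 + 187106) + 0) = 1/(-35892*510209 + 0) = 1/(-18312421428 + 0) = 1/(-18312421428) = -1/18312421428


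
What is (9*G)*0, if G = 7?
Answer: 0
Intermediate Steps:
(9*G)*0 = (9*7)*0 = 63*0 = 0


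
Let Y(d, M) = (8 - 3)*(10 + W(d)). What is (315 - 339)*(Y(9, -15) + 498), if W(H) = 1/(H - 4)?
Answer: -13176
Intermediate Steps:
W(H) = 1/(-4 + H)
Y(d, M) = 50 + 5/(-4 + d) (Y(d, M) = (8 - 3)*(10 + 1/(-4 + d)) = 5*(10 + 1/(-4 + d)) = 50 + 5/(-4 + d))
(315 - 339)*(Y(9, -15) + 498) = (315 - 339)*(5*(-39 + 10*9)/(-4 + 9) + 498) = -24*(5*(-39 + 90)/5 + 498) = -24*(5*(⅕)*51 + 498) = -24*(51 + 498) = -24*549 = -13176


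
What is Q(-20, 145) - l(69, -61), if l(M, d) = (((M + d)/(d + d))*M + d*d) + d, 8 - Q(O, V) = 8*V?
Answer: -293256/61 ≈ -4807.5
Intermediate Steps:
Q(O, V) = 8 - 8*V
l(M, d) = d + d² + M*(M + d)/(2*d) (l(M, d) = (((M + d)/((2*d)))*M + d²) + d = (((M + d)*(1/(2*d)))*M + d²) + d = (((M + d)/(2*d))*M + d²) + d = (M*(M + d)/(2*d) + d²) + d = (d² + M*(M + d)/(2*d)) + d = d + d² + M*(M + d)/(2*d))
Q(-20, 145) - l(69, -61) = (8 - 8*145) - (-61 + (-61)² + (½)*69 + (½)*69²/(-61)) = (8 - 1160) - (-61 + 3721 + 69/2 + (½)*4761*(-1/61)) = -1152 - (-61 + 3721 + 69/2 - 4761/122) = -1152 - 1*222984/61 = -1152 - 222984/61 = -293256/61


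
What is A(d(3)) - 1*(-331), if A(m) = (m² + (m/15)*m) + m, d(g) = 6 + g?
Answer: 2132/5 ≈ 426.40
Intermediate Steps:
A(m) = m + 16*m²/15 (A(m) = (m² + (m*(1/15))*m) + m = (m² + (m/15)*m) + m = (m² + m²/15) + m = 16*m²/15 + m = m + 16*m²/15)
A(d(3)) - 1*(-331) = (6 + 3)*(15 + 16*(6 + 3))/15 - 1*(-331) = (1/15)*9*(15 + 16*9) + 331 = (1/15)*9*(15 + 144) + 331 = (1/15)*9*159 + 331 = 477/5 + 331 = 2132/5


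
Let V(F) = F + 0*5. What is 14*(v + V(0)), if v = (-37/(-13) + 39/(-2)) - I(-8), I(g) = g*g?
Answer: -14679/13 ≈ -1129.2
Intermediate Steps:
I(g) = g²
V(F) = F (V(F) = F + 0 = F)
v = -2097/26 (v = (-37/(-13) + 39/(-2)) - 1*(-8)² = (-37*(-1/13) + 39*(-½)) - 1*64 = (37/13 - 39/2) - 64 = -433/26 - 64 = -2097/26 ≈ -80.654)
14*(v + V(0)) = 14*(-2097/26 + 0) = 14*(-2097/26) = -14679/13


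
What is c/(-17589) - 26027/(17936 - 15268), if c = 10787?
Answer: -486568619/46927452 ≈ -10.369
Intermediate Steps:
c/(-17589) - 26027/(17936 - 15268) = 10787/(-17589) - 26027/(17936 - 15268) = 10787*(-1/17589) - 26027/2668 = -10787/17589 - 26027*1/2668 = -10787/17589 - 26027/2668 = -486568619/46927452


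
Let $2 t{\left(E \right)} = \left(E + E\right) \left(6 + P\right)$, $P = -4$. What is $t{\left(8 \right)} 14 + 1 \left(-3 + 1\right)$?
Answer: $222$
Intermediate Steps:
$t{\left(E \right)} = 2 E$ ($t{\left(E \right)} = \frac{\left(E + E\right) \left(6 - 4\right)}{2} = \frac{2 E 2}{2} = \frac{4 E}{2} = 2 E$)
$t{\left(8 \right)} 14 + 1 \left(-3 + 1\right) = 2 \cdot 8 \cdot 14 + 1 \left(-3 + 1\right) = 16 \cdot 14 + 1 \left(-2\right) = 224 - 2 = 222$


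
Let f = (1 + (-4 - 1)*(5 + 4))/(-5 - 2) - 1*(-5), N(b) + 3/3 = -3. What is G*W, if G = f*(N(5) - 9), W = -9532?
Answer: 9789364/7 ≈ 1.3985e+6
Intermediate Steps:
N(b) = -4 (N(b) = -1 - 3 = -4)
f = 79/7 (f = (1 - 5*9)/(-7) + 5 = (1 - 45)*(-⅐) + 5 = -44*(-⅐) + 5 = 44/7 + 5 = 79/7 ≈ 11.286)
G = -1027/7 (G = 79*(-4 - 9)/7 = (79/7)*(-13) = -1027/7 ≈ -146.71)
G*W = -1027/7*(-9532) = 9789364/7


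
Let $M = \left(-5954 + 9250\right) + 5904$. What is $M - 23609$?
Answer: $-14409$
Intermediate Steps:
$M = 9200$ ($M = 3296 + 5904 = 9200$)
$M - 23609 = 9200 - 23609 = -14409$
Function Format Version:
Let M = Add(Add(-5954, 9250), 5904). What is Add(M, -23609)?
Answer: -14409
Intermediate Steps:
M = 9200 (M = Add(3296, 5904) = 9200)
Add(M, -23609) = Add(9200, -23609) = -14409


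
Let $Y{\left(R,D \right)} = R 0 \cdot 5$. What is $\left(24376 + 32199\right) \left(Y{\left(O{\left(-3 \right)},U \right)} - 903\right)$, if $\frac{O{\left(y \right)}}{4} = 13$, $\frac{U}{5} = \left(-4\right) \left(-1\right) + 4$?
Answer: $-51087225$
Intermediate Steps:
$U = 40$ ($U = 5 \left(\left(-4\right) \left(-1\right) + 4\right) = 5 \left(4 + 4\right) = 5 \cdot 8 = 40$)
$O{\left(y \right)} = 52$ ($O{\left(y \right)} = 4 \cdot 13 = 52$)
$Y{\left(R,D \right)} = 0$ ($Y{\left(R,D \right)} = 0 \cdot 5 = 0$)
$\left(24376 + 32199\right) \left(Y{\left(O{\left(-3 \right)},U \right)} - 903\right) = \left(24376 + 32199\right) \left(0 - 903\right) = 56575 \left(-903\right) = -51087225$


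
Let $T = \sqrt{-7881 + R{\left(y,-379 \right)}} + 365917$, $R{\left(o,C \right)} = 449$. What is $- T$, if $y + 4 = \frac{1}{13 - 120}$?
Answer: $-365917 - 2 i \sqrt{1858} \approx -3.6592 \cdot 10^{5} - 86.209 i$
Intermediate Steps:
$y = - \frac{429}{107}$ ($y = -4 + \frac{1}{13 - 120} = -4 + \frac{1}{-107} = -4 - \frac{1}{107} = - \frac{429}{107} \approx -4.0093$)
$T = 365917 + 2 i \sqrt{1858}$ ($T = \sqrt{-7881 + 449} + 365917 = \sqrt{-7432} + 365917 = 2 i \sqrt{1858} + 365917 = 365917 + 2 i \sqrt{1858} \approx 3.6592 \cdot 10^{5} + 86.209 i$)
$- T = - (365917 + 2 i \sqrt{1858}) = -365917 - 2 i \sqrt{1858}$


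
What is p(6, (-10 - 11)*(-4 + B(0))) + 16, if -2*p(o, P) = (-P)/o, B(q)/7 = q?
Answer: 23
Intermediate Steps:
B(q) = 7*q
p(o, P) = P/(2*o) (p(o, P) = -(-P)/(2*o) = -(-1)*P/(2*o) = P/(2*o))
p(6, (-10 - 11)*(-4 + B(0))) + 16 = (1/2)*((-10 - 11)*(-4 + 7*0))/6 + 16 = (1/2)*(-21*(-4 + 0))*(1/6) + 16 = (1/2)*(-21*(-4))*(1/6) + 16 = (1/2)*84*(1/6) + 16 = 7 + 16 = 23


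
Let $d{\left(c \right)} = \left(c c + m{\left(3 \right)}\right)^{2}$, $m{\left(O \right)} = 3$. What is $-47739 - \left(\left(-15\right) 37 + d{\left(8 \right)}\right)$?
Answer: $-51673$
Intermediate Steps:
$d{\left(c \right)} = \left(3 + c^{2}\right)^{2}$ ($d{\left(c \right)} = \left(c c + 3\right)^{2} = \left(c^{2} + 3\right)^{2} = \left(3 + c^{2}\right)^{2}$)
$-47739 - \left(\left(-15\right) 37 + d{\left(8 \right)}\right) = -47739 - \left(\left(-15\right) 37 + \left(3 + 8^{2}\right)^{2}\right) = -47739 - \left(-555 + \left(3 + 64\right)^{2}\right) = -47739 - \left(-555 + 67^{2}\right) = -47739 - \left(-555 + 4489\right) = -47739 - 3934 = -51673$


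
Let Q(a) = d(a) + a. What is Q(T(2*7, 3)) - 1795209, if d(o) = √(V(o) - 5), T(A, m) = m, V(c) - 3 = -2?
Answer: -1795206 + 2*I ≈ -1.7952e+6 + 2.0*I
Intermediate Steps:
V(c) = 1 (V(c) = 3 - 2 = 1)
d(o) = 2*I (d(o) = √(1 - 5) = √(-4) = 2*I)
Q(a) = a + 2*I (Q(a) = 2*I + a = a + 2*I)
Q(T(2*7, 3)) - 1795209 = (3 + 2*I) - 1795209 = -1795206 + 2*I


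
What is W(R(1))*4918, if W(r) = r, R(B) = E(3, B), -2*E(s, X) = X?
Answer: -2459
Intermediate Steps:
E(s, X) = -X/2
R(B) = -B/2
W(R(1))*4918 = -1/2*1*4918 = -1/2*4918 = -2459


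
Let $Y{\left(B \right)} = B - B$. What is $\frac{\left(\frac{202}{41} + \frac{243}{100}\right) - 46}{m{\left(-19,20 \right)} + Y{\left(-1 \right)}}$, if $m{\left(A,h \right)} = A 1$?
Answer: $\frac{158437}{77900} \approx 2.0339$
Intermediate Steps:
$m{\left(A,h \right)} = A$
$Y{\left(B \right)} = 0$
$\frac{\left(\frac{202}{41} + \frac{243}{100}\right) - 46}{m{\left(-19,20 \right)} + Y{\left(-1 \right)}} = \frac{\left(\frac{202}{41} + \frac{243}{100}\right) - 46}{-19 + 0} = \frac{\left(202 \cdot \frac{1}{41} + 243 \cdot \frac{1}{100}\right) - 46}{-19} = \left(\left(\frac{202}{41} + \frac{243}{100}\right) - 46\right) \left(- \frac{1}{19}\right) = \left(\frac{30163}{4100} - 46\right) \left(- \frac{1}{19}\right) = \left(- \frac{158437}{4100}\right) \left(- \frac{1}{19}\right) = \frac{158437}{77900}$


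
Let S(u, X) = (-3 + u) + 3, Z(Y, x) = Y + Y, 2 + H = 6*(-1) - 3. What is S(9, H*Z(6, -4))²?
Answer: 81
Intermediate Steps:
H = -11 (H = -2 + (6*(-1) - 3) = -2 + (-6 - 3) = -2 - 9 = -11)
Z(Y, x) = 2*Y
S(u, X) = u
S(9, H*Z(6, -4))² = 9² = 81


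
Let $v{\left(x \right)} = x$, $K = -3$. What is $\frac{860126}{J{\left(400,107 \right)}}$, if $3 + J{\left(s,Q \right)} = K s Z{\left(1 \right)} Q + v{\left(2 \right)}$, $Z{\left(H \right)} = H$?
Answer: $- \frac{860126}{128401} \approx -6.6987$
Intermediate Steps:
$J{\left(s,Q \right)} = -1 - 3 Q s$ ($J{\left(s,Q \right)} = -3 + \left(- 3 s 1 Q + 2\right) = -3 + \left(- 3 s Q + 2\right) = -3 - \left(-2 + 3 Q s\right) = -1 - 3 Q s$)
$\frac{860126}{J{\left(400,107 \right)}} = \frac{860126}{-1 - 321 \cdot 400} = \frac{860126}{-1 - 128400} = \frac{860126}{-128401} = 860126 \left(- \frac{1}{128401}\right) = - \frac{860126}{128401}$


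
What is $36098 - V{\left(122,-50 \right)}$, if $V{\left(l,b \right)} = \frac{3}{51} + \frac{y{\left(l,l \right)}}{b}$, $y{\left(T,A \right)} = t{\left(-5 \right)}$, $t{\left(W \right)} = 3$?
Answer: $\frac{30683301}{850} \approx 36098.0$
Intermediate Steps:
$y{\left(T,A \right)} = 3$
$V{\left(l,b \right)} = \frac{1}{17} + \frac{3}{b}$ ($V{\left(l,b \right)} = \frac{3}{51} + \frac{3}{b} = 3 \cdot \frac{1}{51} + \frac{3}{b} = \frac{1}{17} + \frac{3}{b}$)
$36098 - V{\left(122,-50 \right)} = 36098 - \frac{51 - 50}{17 \left(-50\right)} = 36098 - \frac{1}{17} \left(- \frac{1}{50}\right) 1 = 36098 - - \frac{1}{850} = 36098 + \frac{1}{850} = \frac{30683301}{850}$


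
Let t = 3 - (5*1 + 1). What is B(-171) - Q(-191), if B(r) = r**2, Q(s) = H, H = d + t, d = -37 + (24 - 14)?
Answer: 29271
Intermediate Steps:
t = -3 (t = 3 - (5 + 1) = 3 - 1*6 = 3 - 6 = -3)
d = -27 (d = -37 + 10 = -27)
H = -30 (H = -27 - 3 = -30)
Q(s) = -30
B(-171) - Q(-191) = (-171)**2 - 1*(-30) = 29241 + 30 = 29271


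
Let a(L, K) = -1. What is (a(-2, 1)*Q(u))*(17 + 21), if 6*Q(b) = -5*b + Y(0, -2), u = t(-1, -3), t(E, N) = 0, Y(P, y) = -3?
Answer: 19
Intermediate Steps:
u = 0
Q(b) = -1/2 - 5*b/6 (Q(b) = (-5*b - 3)/6 = (-3 - 5*b)/6 = -1/2 - 5*b/6)
(a(-2, 1)*Q(u))*(17 + 21) = (-(-1/2 - 5/6*0))*(17 + 21) = -(-1/2 + 0)*38 = -1*(-1/2)*38 = (1/2)*38 = 19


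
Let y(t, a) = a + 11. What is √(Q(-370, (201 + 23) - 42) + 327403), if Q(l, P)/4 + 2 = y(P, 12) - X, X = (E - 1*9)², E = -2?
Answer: √327003 ≈ 571.84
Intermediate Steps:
y(t, a) = 11 + a
X = 121 (X = (-2 - 1*9)² = (-2 - 9)² = (-11)² = 121)
Q(l, P) = -400 (Q(l, P) = -8 + 4*((11 + 12) - 1*121) = -8 + 4*(23 - 121) = -8 + 4*(-98) = -8 - 392 = -400)
√(Q(-370, (201 + 23) - 42) + 327403) = √(-400 + 327403) = √327003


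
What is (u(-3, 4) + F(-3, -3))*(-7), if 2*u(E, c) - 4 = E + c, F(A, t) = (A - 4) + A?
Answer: 105/2 ≈ 52.500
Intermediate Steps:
F(A, t) = -4 + 2*A (F(A, t) = (-4 + A) + A = -4 + 2*A)
u(E, c) = 2 + E/2 + c/2 (u(E, c) = 2 + (E + c)/2 = 2 + (E/2 + c/2) = 2 + E/2 + c/2)
(u(-3, 4) + F(-3, -3))*(-7) = ((2 + (½)*(-3) + (½)*4) + (-4 + 2*(-3)))*(-7) = ((2 - 3/2 + 2) + (-4 - 6))*(-7) = (5/2 - 10)*(-7) = -15/2*(-7) = 105/2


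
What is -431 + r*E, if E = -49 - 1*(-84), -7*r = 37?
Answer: -616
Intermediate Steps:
r = -37/7 (r = -⅐*37 = -37/7 ≈ -5.2857)
E = 35 (E = -49 + 84 = 35)
-431 + r*E = -431 - 37/7*35 = -431 - 185 = -616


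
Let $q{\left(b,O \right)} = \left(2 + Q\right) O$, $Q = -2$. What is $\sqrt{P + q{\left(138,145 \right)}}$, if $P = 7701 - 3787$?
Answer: $\sqrt{3914} \approx 62.562$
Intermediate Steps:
$q{\left(b,O \right)} = 0$ ($q{\left(b,O \right)} = \left(2 - 2\right) O = 0 O = 0$)
$P = 3914$
$\sqrt{P + q{\left(138,145 \right)}} = \sqrt{3914 + 0} = \sqrt{3914}$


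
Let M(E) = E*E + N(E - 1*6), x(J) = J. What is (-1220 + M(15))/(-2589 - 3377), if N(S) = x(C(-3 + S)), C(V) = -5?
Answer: 500/2983 ≈ 0.16762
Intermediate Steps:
N(S) = -5
M(E) = -5 + E² (M(E) = E*E - 5 = E² - 5 = -5 + E²)
(-1220 + M(15))/(-2589 - 3377) = (-1220 + (-5 + 15²))/(-2589 - 3377) = (-1220 + (-5 + 225))/(-5966) = (-1220 + 220)*(-1/5966) = -1000*(-1/5966) = 500/2983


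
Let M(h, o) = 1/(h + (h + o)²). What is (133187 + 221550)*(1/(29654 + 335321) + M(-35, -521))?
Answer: 18393822924/8678010575 ≈ 2.1196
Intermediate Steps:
(133187 + 221550)*(1/(29654 + 335321) + M(-35, -521)) = (133187 + 221550)*(1/(29654 + 335321) + 1/(-35 + (-35 - 521)²)) = 354737*(1/364975 + 1/(-35 + (-556)²)) = 354737*(1/364975 + 1/(-35 + 309136)) = 354737*(1/364975 + 1/309101) = 354737*(51852/8678010575) = 18393822924/8678010575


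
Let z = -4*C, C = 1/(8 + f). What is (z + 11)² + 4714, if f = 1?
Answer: 390859/81 ≈ 4825.4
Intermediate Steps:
C = ⅑ (C = 1/(8 + 1) = 1/9 = ⅑ ≈ 0.11111)
z = -4/9 (z = -4*⅑ = -4/9 ≈ -0.44444)
(z + 11)² + 4714 = (-4/9 + 11)² + 4714 = (95/9)² + 4714 = 9025/81 + 4714 = 390859/81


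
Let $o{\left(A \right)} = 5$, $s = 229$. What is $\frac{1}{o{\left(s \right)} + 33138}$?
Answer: $\frac{1}{33143} \approx 3.0172 \cdot 10^{-5}$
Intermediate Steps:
$\frac{1}{o{\left(s \right)} + 33138} = \frac{1}{5 + 33138} = \frac{1}{33143}$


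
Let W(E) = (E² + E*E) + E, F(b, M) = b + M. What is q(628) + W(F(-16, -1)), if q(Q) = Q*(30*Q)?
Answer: 11832081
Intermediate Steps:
F(b, M) = M + b
q(Q) = 30*Q²
W(E) = E + 2*E² (W(E) = (E² + E²) + E = 2*E² + E = E + 2*E²)
q(628) + W(F(-16, -1)) = 30*628² + (-1 - 16)*(1 + 2*(-1 - 16)) = 30*394384 - 17*(1 + 2*(-17)) = 11831520 - 17*(1 - 34) = 11831520 - 17*(-33) = 11831520 + 561 = 11832081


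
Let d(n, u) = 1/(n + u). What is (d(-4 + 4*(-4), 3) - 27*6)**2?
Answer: 7590025/289 ≈ 26263.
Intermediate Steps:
(d(-4 + 4*(-4), 3) - 27*6)**2 = (1/((-4 + 4*(-4)) + 3) - 27*6)**2 = (1/((-4 - 16) + 3) - 162)**2 = (1/(-20 + 3) - 162)**2 = (1/(-17) - 162)**2 = (-1/17 - 162)**2 = (-2755/17)**2 = 7590025/289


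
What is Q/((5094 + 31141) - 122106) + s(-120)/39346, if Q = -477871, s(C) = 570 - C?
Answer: 9430781678/1689340183 ≈ 5.5825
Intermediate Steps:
Q/((5094 + 31141) - 122106) + s(-120)/39346 = -477871/((5094 + 31141) - 122106) + (570 - 1*(-120))/39346 = -477871/(36235 - 122106) + (570 + 120)*(1/39346) = -477871/(-85871) + 690*(1/39346) = -477871*(-1/85871) + 345/19673 = 477871/85871 + 345/19673 = 9430781678/1689340183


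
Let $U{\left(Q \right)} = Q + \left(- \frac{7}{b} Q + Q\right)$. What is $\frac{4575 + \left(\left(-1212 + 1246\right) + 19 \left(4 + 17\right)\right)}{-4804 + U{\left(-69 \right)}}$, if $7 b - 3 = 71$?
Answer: $- \frac{370592}{362327} \approx -1.0228$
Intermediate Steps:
$b = \frac{74}{7}$ ($b = \frac{3}{7} + \frac{1}{7} \cdot 71 = \frac{3}{7} + \frac{71}{7} = \frac{74}{7} \approx 10.571$)
$U{\left(Q \right)} = \frac{99 Q}{74}$ ($U{\left(Q \right)} = Q + \left(- \frac{7}{\frac{74}{7}} Q + Q\right) = Q + \left(\left(-7\right) \frac{7}{74} Q + Q\right) = Q + \left(- \frac{49 Q}{74} + Q\right) = Q + \frac{25 Q}{74} = \frac{99 Q}{74}$)
$\frac{4575 + \left(\left(-1212 + 1246\right) + 19 \left(4 + 17\right)\right)}{-4804 + U{\left(-69 \right)}} = \frac{4575 + \left(\left(-1212 + 1246\right) + 19 \left(4 + 17\right)\right)}{-4804 + \frac{99}{74} \left(-69\right)} = \frac{4575 + \left(34 + 19 \cdot 21\right)}{-4804 - \frac{6831}{74}} = \frac{4575 + \left(34 + 399\right)}{- \frac{362327}{74}} = \left(4575 + 433\right) \left(- \frac{74}{362327}\right) = 5008 \left(- \frac{74}{362327}\right) = - \frac{370592}{362327}$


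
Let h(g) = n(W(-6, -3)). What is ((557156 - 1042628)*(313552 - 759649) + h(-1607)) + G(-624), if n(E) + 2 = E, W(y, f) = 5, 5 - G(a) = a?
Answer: 216567603416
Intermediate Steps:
G(a) = 5 - a
n(E) = -2 + E
h(g) = 3 (h(g) = -2 + 5 = 3)
((557156 - 1042628)*(313552 - 759649) + h(-1607)) + G(-624) = ((557156 - 1042628)*(313552 - 759649) + 3) + (5 - 1*(-624)) = (-485472*(-446097) + 3) + (5 + 624) = (216567602784 + 3) + 629 = 216567602787 + 629 = 216567603416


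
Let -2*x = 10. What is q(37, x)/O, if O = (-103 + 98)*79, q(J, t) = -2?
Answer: 2/395 ≈ 0.0050633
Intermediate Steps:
x = -5 (x = -1/2*10 = -5)
O = -395 (O = -5*79 = -395)
q(37, x)/O = -2/(-395) = -2*(-1/395) = 2/395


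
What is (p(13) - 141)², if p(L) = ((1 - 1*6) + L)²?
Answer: 5929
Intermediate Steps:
p(L) = (-5 + L)² (p(L) = ((1 - 6) + L)² = (-5 + L)²)
(p(13) - 141)² = ((-5 + 13)² - 141)² = (8² - 141)² = (64 - 141)² = (-77)² = 5929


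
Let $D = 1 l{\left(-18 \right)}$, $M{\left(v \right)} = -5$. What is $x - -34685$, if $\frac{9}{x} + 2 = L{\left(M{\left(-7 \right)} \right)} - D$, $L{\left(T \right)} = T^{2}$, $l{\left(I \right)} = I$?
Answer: $\frac{1422094}{41} \approx 34685.0$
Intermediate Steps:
$D = -18$ ($D = 1 \left(-18\right) = -18$)
$x = \frac{9}{41}$ ($x = \frac{9}{-2 - \left(-18 - \left(-5\right)^{2}\right)} = \frac{9}{-2 + \left(25 + 18\right)} = \frac{9}{-2 + 43} = \frac{9}{41} \approx 0.21951$)
$x - -34685 = \frac{9}{41} - -34685 = \frac{9}{41} + 34685 = \frac{1422094}{41}$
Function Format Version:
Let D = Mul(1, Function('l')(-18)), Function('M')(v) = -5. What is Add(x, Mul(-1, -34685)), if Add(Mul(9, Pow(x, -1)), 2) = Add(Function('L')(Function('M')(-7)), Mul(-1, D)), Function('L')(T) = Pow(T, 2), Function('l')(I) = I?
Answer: Rational(1422094, 41) ≈ 34685.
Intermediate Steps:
D = -18 (D = Mul(1, -18) = -18)
x = Rational(9, 41) (x = Mul(9, Pow(Add(-2, Add(Pow(-5, 2), Mul(-1, -18))), -1)) = Mul(9, Pow(Add(-2, Add(25, 18)), -1)) = Mul(9, Pow(Add(-2, 43), -1)) = Mul(9, Pow(41, -1)) = Mul(9, Rational(1, 41)) = Rational(9, 41) ≈ 0.21951)
Add(x, Mul(-1, -34685)) = Add(Rational(9, 41), Mul(-1, -34685)) = Add(Rational(9, 41), 34685) = Rational(1422094, 41)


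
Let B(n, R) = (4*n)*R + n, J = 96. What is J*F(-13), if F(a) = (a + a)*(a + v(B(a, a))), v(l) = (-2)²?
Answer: 22464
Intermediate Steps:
B(n, R) = n + 4*R*n (B(n, R) = 4*R*n + n = n + 4*R*n)
v(l) = 4
F(a) = 2*a*(4 + a) (F(a) = (a + a)*(a + 4) = (2*a)*(4 + a) = 2*a*(4 + a))
J*F(-13) = 96*(2*(-13)*(4 - 13)) = 96*(2*(-13)*(-9)) = 96*234 = 22464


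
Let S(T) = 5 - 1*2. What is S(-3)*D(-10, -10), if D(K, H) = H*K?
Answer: 300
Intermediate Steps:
S(T) = 3 (S(T) = 5 - 2 = 3)
S(-3)*D(-10, -10) = 3*(-10*(-10)) = 3*100 = 300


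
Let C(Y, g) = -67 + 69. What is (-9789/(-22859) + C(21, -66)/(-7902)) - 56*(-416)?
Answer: 2104038069544/90315909 ≈ 23296.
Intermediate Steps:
C(Y, g) = 2
(-9789/(-22859) + C(21, -66)/(-7902)) - 56*(-416) = (-9789/(-22859) + 2/(-7902)) - 56*(-416) = (-9789*(-1/22859) + 2*(-1/7902)) + 23296 = (9789/22859 - 1/3951) + 23296 = 38653480/90315909 + 23296 = 2104038069544/90315909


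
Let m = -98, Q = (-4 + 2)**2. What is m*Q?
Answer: -392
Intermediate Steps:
Q = 4 (Q = (-2)**2 = 4)
m*Q = -98*4 = -392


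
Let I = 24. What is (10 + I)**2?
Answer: 1156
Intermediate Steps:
(10 + I)**2 = (10 + 24)**2 = 34**2 = 1156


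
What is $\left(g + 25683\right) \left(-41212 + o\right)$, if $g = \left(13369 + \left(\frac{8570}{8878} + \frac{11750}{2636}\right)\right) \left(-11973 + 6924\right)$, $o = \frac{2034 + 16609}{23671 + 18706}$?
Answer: $\frac{689707629095213534281071}{247930960954} \approx 2.7819 \cdot 10^{12}$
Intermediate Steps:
$o = \frac{18643}{42377} \approx 0.43993$
$g = - \frac{395076297284757}{5850602}$ ($g = \left(13369 + \left(8570 \cdot \frac{1}{8878} + 11750 \cdot \frac{1}{2636}\right)\right) \left(-5049\right) = \left(13369 + \left(\frac{4285}{4439} + \frac{5875}{1318}\right)\right) \left(-5049\right) = \left(13369 + \frac{31726755}{5850602}\right) \left(-5049\right) = \frac{78248424893}{5850602} \left(-5049\right) = - \frac{395076297284757}{5850602} \approx -6.7527 \cdot 10^{7}$)
$\left(g + 25683\right) \left(-41212 + o\right) = \left(- \frac{395076297284757}{5850602} + 25683\right) \left(-41212 + \frac{18643}{42377}\right) = \left(- \frac{394926036273591}{5850602}\right) \left(- \frac{1746422281}{42377}\right) = \frac{689707629095213534281071}{247930960954}$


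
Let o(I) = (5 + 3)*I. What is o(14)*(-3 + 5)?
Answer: 224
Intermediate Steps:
o(I) = 8*I
o(14)*(-3 + 5) = (8*14)*(-3 + 5) = 112*2 = 224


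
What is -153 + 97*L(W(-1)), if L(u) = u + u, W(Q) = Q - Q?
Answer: -153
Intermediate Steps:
W(Q) = 0
L(u) = 2*u
-153 + 97*L(W(-1)) = -153 + 97*(2*0) = -153 + 97*0 = -153 + 0 = -153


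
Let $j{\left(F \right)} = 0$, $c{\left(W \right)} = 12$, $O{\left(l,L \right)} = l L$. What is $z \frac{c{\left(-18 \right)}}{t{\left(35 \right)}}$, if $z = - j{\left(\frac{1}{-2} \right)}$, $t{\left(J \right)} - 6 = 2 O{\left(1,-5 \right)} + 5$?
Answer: $0$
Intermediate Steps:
$O{\left(l,L \right)} = L l$
$t{\left(J \right)} = 1$ ($t{\left(J \right)} = 6 + \left(2 \left(\left(-5\right) 1\right) + 5\right) = 6 + \left(2 \left(-5\right) + 5\right) = 6 + \left(-10 + 5\right) = 6 - 5 = 1$)
$z = 0$ ($z = \left(-1\right) 0 = 0$)
$z \frac{c{\left(-18 \right)}}{t{\left(35 \right)}} = 0 \cdot \frac{12}{1} = 0 \cdot 12 \cdot 1 = 0 \cdot 12 = 0$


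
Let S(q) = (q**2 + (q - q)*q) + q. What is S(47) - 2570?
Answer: -314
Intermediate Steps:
S(q) = q + q**2 (S(q) = (q**2 + 0*q) + q = (q**2 + 0) + q = q**2 + q = q + q**2)
S(47) - 2570 = 47*(1 + 47) - 2570 = 47*48 - 2570 = 2256 - 2570 = -314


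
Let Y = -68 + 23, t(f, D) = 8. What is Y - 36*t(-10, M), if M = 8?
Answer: -333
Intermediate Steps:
Y = -45
Y - 36*t(-10, M) = -45 - 36*8 = -45 - 288 = -333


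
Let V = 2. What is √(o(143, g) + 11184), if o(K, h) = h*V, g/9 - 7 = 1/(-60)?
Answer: √1130970/10 ≈ 106.35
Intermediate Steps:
g = 1257/20 (g = 63 + 9/(-60) = 63 + 9*(-1/60) = 63 - 3/20 = 1257/20 ≈ 62.850)
o(K, h) = 2*h (o(K, h) = h*2 = 2*h)
√(o(143, g) + 11184) = √(2*(1257/20) + 11184) = √(1257/10 + 11184) = √(113097/10) = √1130970/10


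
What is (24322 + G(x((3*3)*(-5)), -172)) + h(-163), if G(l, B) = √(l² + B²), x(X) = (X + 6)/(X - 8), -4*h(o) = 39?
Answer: 97249/4 + √83102977/53 ≈ 24484.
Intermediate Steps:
h(o) = -39/4 (h(o) = -¼*39 = -39/4)
x(X) = (6 + X)/(-8 + X)
G(l, B) = √(B² + l²)
(24322 + G(x((3*3)*(-5)), -172)) + h(-163) = (24322 + √((-172)² + ((6 + (3*3)*(-5))/(-8 + (3*3)*(-5)))²)) - 39/4 = (24322 + √(29584 + ((6 + 9*(-5))/(-8 + 9*(-5)))²)) - 39/4 = (24322 + √(29584 + ((6 - 45)/(-8 - 45))²)) - 39/4 = (24322 + √(29584 + (-39/(-53))²)) - 39/4 = (24322 + √(29584 + (-1/53*(-39))²)) - 39/4 = (24322 + √(29584 + (39/53)²)) - 39/4 = (24322 + √(29584 + 1521/2809)) - 39/4 = (24322 + √(83102977/2809)) - 39/4 = (24322 + √83102977/53) - 39/4 = 97249/4 + √83102977/53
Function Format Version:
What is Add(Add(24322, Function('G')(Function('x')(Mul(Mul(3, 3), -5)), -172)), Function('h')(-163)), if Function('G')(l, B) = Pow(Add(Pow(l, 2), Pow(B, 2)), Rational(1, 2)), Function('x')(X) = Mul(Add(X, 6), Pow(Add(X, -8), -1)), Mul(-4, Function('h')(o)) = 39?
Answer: Add(Rational(97249, 4), Mul(Rational(1, 53), Pow(83102977, Rational(1, 2)))) ≈ 24484.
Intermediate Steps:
Function('h')(o) = Rational(-39, 4) (Function('h')(o) = Mul(Rational(-1, 4), 39) = Rational(-39, 4))
Function('x')(X) = Mul(Pow(Add(-8, X), -1), Add(6, X)) (Function('x')(X) = Mul(Add(6, X), Pow(Add(-8, X), -1)) = Mul(Pow(Add(-8, X), -1), Add(6, X)))
Function('G')(l, B) = Pow(Add(Pow(B, 2), Pow(l, 2)), Rational(1, 2))
Add(Add(24322, Function('G')(Function('x')(Mul(Mul(3, 3), -5)), -172)), Function('h')(-163)) = Add(Add(24322, Pow(Add(Pow(-172, 2), Pow(Mul(Pow(Add(-8, Mul(Mul(3, 3), -5)), -1), Add(6, Mul(Mul(3, 3), -5))), 2)), Rational(1, 2))), Rational(-39, 4)) = Add(Add(24322, Pow(Add(29584, Pow(Mul(Pow(Add(-8, Mul(9, -5)), -1), Add(6, Mul(9, -5))), 2)), Rational(1, 2))), Rational(-39, 4)) = Add(Add(24322, Pow(Add(29584, Pow(Mul(Pow(Add(-8, -45), -1), Add(6, -45)), 2)), Rational(1, 2))), Rational(-39, 4)) = Add(Add(24322, Pow(Add(29584, Pow(Mul(Pow(-53, -1), -39), 2)), Rational(1, 2))), Rational(-39, 4)) = Add(Add(24322, Pow(Add(29584, Pow(Mul(Rational(-1, 53), -39), 2)), Rational(1, 2))), Rational(-39, 4)) = Add(Add(24322, Pow(Add(29584, Pow(Rational(39, 53), 2)), Rational(1, 2))), Rational(-39, 4)) = Add(Add(24322, Pow(Add(29584, Rational(1521, 2809)), Rational(1, 2))), Rational(-39, 4)) = Add(Add(24322, Pow(Rational(83102977, 2809), Rational(1, 2))), Rational(-39, 4)) = Add(Add(24322, Mul(Rational(1, 53), Pow(83102977, Rational(1, 2)))), Rational(-39, 4)) = Add(Rational(97249, 4), Mul(Rational(1, 53), Pow(83102977, Rational(1, 2))))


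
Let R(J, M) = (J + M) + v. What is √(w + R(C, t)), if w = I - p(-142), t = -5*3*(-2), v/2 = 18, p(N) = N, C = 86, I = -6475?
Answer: I*√6181 ≈ 78.619*I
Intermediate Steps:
v = 36 (v = 2*18 = 36)
t = 30 (t = -15*(-2) = 30)
R(J, M) = 36 + J + M (R(J, M) = (J + M) + 36 = 36 + J + M)
w = -6333 (w = -6475 - 1*(-142) = -6475 + 142 = -6333)
√(w + R(C, t)) = √(-6333 + (36 + 86 + 30)) = √(-6333 + 152) = √(-6181) = I*√6181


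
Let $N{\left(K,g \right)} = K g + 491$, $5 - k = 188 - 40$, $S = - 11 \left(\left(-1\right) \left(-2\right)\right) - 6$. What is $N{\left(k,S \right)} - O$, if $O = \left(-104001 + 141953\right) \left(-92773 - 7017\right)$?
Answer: $3787234575$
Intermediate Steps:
$O = -3787230080$ ($O = 37952 \left(-99790\right) = -3787230080$)
$S = -28$ ($S = \left(-11\right) 2 - 6 = -22 - 6 = -28$)
$k = -143$ ($k = 5 - \left(188 - 40\right) = 5 - 148 = -143$)
$N{\left(K,g \right)} = 491 + K g$
$N{\left(k,S \right)} - O = \left(491 - -4004\right) - -3787230080 = \left(491 + 4004\right) + 3787230080 = 4495 + 3787230080 = 3787234575$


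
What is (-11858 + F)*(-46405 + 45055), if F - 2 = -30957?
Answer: 57797550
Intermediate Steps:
F = -30955 (F = 2 - 30957 = -30955)
(-11858 + F)*(-46405 + 45055) = (-11858 - 30955)*(-46405 + 45055) = -42813*(-1350) = 57797550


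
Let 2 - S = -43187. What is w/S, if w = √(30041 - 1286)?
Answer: 9*√355/43189 ≈ 0.0039263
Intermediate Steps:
S = 43189 (S = 2 - 1*(-43187) = 2 + 43187 = 43189)
w = 9*√355 (w = √28755 = 9*√355 ≈ 169.57)
w/S = (9*√355)/43189 = (9*√355)*(1/43189) = 9*√355/43189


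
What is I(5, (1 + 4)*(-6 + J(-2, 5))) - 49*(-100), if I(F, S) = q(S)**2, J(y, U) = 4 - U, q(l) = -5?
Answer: 4925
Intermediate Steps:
I(F, S) = 25 (I(F, S) = (-5)**2 = 25)
I(5, (1 + 4)*(-6 + J(-2, 5))) - 49*(-100) = 25 - 49*(-100) = 25 + 4900 = 4925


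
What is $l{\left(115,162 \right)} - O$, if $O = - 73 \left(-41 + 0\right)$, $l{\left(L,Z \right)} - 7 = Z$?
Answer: $-2824$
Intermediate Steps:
$l{\left(L,Z \right)} = 7 + Z$
$O = 2993$ ($O = \left(-73\right) \left(-41\right) = 2993$)
$l{\left(115,162 \right)} - O = \left(7 + 162\right) - 2993 = 169 - 2993 = -2824$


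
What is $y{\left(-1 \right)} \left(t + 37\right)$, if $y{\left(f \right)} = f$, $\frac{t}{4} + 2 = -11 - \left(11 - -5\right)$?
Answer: $79$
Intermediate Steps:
$t = -116$ ($t = -8 + 4 \left(-11 - \left(11 - -5\right)\right) = -8 + 4 \left(-11 - \left(11 + 5\right)\right) = -8 + 4 \left(-11 - 16\right) = -8 + 4 \left(-27\right) = -8 - 108 = -116$)
$y{\left(-1 \right)} \left(t + 37\right) = - (-116 + 37) = \left(-1\right) \left(-79\right) = 79$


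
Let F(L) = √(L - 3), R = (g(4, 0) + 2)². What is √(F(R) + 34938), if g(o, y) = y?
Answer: √34939 ≈ 186.92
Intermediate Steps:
R = 4 (R = (0 + 2)² = 2² = 4)
F(L) = √(-3 + L)
√(F(R) + 34938) = √(√(-3 + 4) + 34938) = √(√1 + 34938) = √(1 + 34938) = √34939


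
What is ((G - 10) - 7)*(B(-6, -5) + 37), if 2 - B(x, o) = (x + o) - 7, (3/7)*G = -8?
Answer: -2033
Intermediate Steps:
G = -56/3 (G = (7/3)*(-8) = -56/3 ≈ -18.667)
B(x, o) = 9 - o - x (B(x, o) = 2 - ((x + o) - 7) = 2 - ((o + x) - 7) = 2 - (-7 + o + x) = 2 + (7 - o - x) = 9 - o - x)
((G - 10) - 7)*(B(-6, -5) + 37) = ((-56/3 - 10) - 7)*((9 - 1*(-5) - 1*(-6)) + 37) = (-86/3 - 7)*((9 + 5 + 6) + 37) = -107*(20 + 37)/3 = -107/3*57 = -2033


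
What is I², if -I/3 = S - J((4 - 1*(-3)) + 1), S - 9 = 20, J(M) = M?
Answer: 3969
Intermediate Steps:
S = 29 (S = 9 + 20 = 29)
I = -63 (I = -3*(29 - ((4 - 1*(-3)) + 1)) = -3*(29 - ((4 + 3) + 1)) = -3*(29 - (7 + 1)) = -3*(29 - 1*8) = -3*(29 - 8) = -3*21 = -63)
I² = (-63)² = 3969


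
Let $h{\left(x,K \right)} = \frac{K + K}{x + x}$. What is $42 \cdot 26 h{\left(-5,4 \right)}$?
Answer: $- \frac{4368}{5} \approx -873.6$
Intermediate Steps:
$h{\left(x,K \right)} = \frac{K}{x}$ ($h{\left(x,K \right)} = \frac{2 K}{2 x} = 2 K \frac{1}{2 x} = \frac{K}{x}$)
$42 \cdot 26 h{\left(-5,4 \right)} = 42 \cdot 26 \frac{4}{-5} = 1092 \cdot 4 \left(- \frac{1}{5}\right) = 1092 \left(- \frac{4}{5}\right) = - \frac{4368}{5}$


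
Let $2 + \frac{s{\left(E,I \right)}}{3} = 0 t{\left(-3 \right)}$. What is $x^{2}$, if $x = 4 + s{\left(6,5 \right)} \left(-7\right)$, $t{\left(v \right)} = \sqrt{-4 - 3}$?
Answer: $2116$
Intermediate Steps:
$t{\left(v \right)} = i \sqrt{7}$ ($t{\left(v \right)} = \sqrt{-7} = i \sqrt{7}$)
$s{\left(E,I \right)} = -6$ ($s{\left(E,I \right)} = -6 + 3 \cdot 0 i \sqrt{7} = -6 + 3 \cdot 0 = -6 + 0 = -6$)
$x = 46$ ($x = 4 - -42 = 4 + 42 = 46$)
$x^{2} = 46^{2} = 2116$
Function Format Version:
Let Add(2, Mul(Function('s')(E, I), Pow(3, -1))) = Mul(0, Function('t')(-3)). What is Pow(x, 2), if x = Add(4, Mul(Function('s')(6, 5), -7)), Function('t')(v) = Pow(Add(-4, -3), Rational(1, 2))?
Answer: 2116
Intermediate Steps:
Function('t')(v) = Mul(I, Pow(7, Rational(1, 2))) (Function('t')(v) = Pow(-7, Rational(1, 2)) = Mul(I, Pow(7, Rational(1, 2))))
Function('s')(E, I) = -6 (Function('s')(E, I) = Add(-6, Mul(3, Mul(0, Mul(I, Pow(7, Rational(1, 2)))))) = Add(-6, Mul(3, 0)) = Add(-6, 0) = -6)
x = 46 (x = Add(4, Mul(-6, -7)) = Add(4, 42) = 46)
Pow(x, 2) = Pow(46, 2) = 2116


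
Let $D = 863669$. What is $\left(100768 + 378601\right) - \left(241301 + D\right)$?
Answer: $-625601$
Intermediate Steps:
$\left(100768 + 378601\right) - \left(241301 + D\right) = \left(100768 + 378601\right) - 1104970 = 479369 - 1104970 = -625601$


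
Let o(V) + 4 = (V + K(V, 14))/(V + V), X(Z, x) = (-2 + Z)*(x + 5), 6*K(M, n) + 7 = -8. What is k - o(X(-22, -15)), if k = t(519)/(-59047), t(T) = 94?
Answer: 39720583/11337024 ≈ 3.5036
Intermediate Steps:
K(M, n) = -5/2 (K(M, n) = -7/6 + (⅙)*(-8) = -7/6 - 4/3 = -5/2)
X(Z, x) = (-2 + Z)*(5 + x)
o(V) = -4 + (-5/2 + V)/(2*V) (o(V) = -4 + (V - 5/2)/(V + V) = -4 + (-5/2 + V)/((2*V)) = -4 + (-5/2 + V)*(1/(2*V)) = -4 + (-5/2 + V)/(2*V))
k = -94/59047 (k = 94/(-59047) = 94*(-1/59047) = -94/59047 ≈ -0.0015920)
k - o(X(-22, -15)) = -94/59047 - (-5 - 14*(-10 - 2*(-15) + 5*(-22) - 22*(-15)))/(4*(-10 - 2*(-15) + 5*(-22) - 22*(-15))) = -94/59047 - (-5 - 14*(-10 + 30 - 110 + 330))/(4*(-10 + 30 - 110 + 330)) = -94/59047 - (-5 - 14*240)/(4*240) = -94/59047 - (-5 - 3360)/(4*240) = -94/59047 - (-3365)/(4*240) = -94/59047 - 1*(-673/192) = -94/59047 + 673/192 = 39720583/11337024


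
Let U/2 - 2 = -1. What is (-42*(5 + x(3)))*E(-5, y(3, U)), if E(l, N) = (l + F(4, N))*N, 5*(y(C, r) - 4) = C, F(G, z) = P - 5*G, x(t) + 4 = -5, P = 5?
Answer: -15456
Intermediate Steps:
x(t) = -9 (x(t) = -4 - 5 = -9)
U = 2 (U = 4 + 2*(-1) = 4 - 2 = 2)
F(G, z) = 5 - 5*G
y(C, r) = 4 + C/5
E(l, N) = N*(-15 + l) (E(l, N) = (l + (5 - 5*4))*N = (l + (5 - 20))*N = (l - 15)*N = (-15 + l)*N = N*(-15 + l))
(-42*(5 + x(3)))*E(-5, y(3, U)) = (-42*(5 - 9))*((4 + (1/5)*3)*(-15 - 5)) = (-42*(-4))*((4 + 3/5)*(-20)) = 168*((23/5)*(-20)) = 168*(-92) = -15456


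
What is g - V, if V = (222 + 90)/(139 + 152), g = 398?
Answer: 38502/97 ≈ 396.93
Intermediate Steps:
V = 104/97 (V = 312/291 = 312*(1/291) = 104/97 ≈ 1.0722)
g - V = 398 - 1*104/97 = 398 - 104/97 = 38502/97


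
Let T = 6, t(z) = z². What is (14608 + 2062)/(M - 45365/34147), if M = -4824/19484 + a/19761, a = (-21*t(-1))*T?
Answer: -2609131135499390/247685079599 ≈ -10534.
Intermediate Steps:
a = -126 (a = -21*(-1)²*6 = -21*1*6 = -21*6 = -126)
M = -1164072/4583611 (M = -4824/19484 - 126/19761 = -4824*1/19484 - 126*1/19761 = -1206/4871 - 6/941 = -1164072/4583611 ≈ -0.25396)
(14608 + 2062)/(M - 45365/34147) = (14608 + 2062)/(-1164072/4583611 - 45365/34147) = 16670/(-1164072/4583611 - 45365*1/34147) = 16670/(-1164072/4583611 - 45365/34147) = 16670/(-247685079599/156516564817) = 16670*(-156516564817/247685079599) = -2609131135499390/247685079599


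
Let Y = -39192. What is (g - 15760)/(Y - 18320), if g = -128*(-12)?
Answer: 254/1027 ≈ 0.24732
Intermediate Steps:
g = 1536
(g - 15760)/(Y - 18320) = (1536 - 15760)/(-39192 - 18320) = -14224/(-57512) = -14224*(-1/57512) = 254/1027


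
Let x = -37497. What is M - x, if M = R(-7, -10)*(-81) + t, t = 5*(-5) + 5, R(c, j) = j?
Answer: 38287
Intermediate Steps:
t = -20 (t = -25 + 5 = -20)
M = 790 (M = -10*(-81) - 20 = 810 - 20 = 790)
M - x = 790 - 1*(-37497) = 790 + 37497 = 38287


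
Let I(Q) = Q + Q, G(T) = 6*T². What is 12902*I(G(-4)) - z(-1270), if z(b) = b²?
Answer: 864284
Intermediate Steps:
I(Q) = 2*Q
12902*I(G(-4)) - z(-1270) = 12902*(2*(6*(-4)²)) - 1*(-1270)² = 12902*(2*(6*16)) - 1*1612900 = 12902*(2*96) - 1612900 = 12902*192 - 1612900 = 2477184 - 1612900 = 864284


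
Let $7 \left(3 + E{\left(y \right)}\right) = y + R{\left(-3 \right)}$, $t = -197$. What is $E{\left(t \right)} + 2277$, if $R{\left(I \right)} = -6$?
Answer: $2245$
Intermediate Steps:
$E{\left(y \right)} = - \frac{27}{7} + \frac{y}{7}$ ($E{\left(y \right)} = -3 + \frac{y - 6}{7} = -3 + \frac{-6 + y}{7} = -3 + \left(- \frac{6}{7} + \frac{y}{7}\right) = - \frac{27}{7} + \frac{y}{7}$)
$E{\left(t \right)} + 2277 = \left(- \frac{27}{7} + \frac{1}{7} \left(-197\right)\right) + 2277 = \left(- \frac{27}{7} - \frac{197}{7}\right) + 2277 = -32 + 2277 = 2245$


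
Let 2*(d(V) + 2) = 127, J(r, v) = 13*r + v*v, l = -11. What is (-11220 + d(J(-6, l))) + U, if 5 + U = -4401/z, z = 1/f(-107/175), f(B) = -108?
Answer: 928289/2 ≈ 4.6414e+5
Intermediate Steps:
z = -1/108 (z = 1/(-108) = -1/108 ≈ -0.0092593)
J(r, v) = v² + 13*r (J(r, v) = 13*r + v² = v² + 13*r)
d(V) = 123/2 (d(V) = -2 + (½)*127 = -2 + 127/2 = 123/2)
U = 475303 (U = -5 - 4401/(-1/108) = -5 - 4401*(-108) = -5 + 475308 = 475303)
(-11220 + d(J(-6, l))) + U = (-11220 + 123/2) + 475303 = -22317/2 + 475303 = 928289/2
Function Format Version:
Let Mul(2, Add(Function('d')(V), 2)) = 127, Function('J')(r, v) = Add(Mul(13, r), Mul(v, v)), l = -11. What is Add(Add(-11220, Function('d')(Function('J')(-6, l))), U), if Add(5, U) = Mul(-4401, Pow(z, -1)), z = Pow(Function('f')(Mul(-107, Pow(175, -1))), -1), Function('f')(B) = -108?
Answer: Rational(928289, 2) ≈ 4.6414e+5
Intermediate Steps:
z = Rational(-1, 108) (z = Pow(-108, -1) = Rational(-1, 108) ≈ -0.0092593)
Function('J')(r, v) = Add(Pow(v, 2), Mul(13, r)) (Function('J')(r, v) = Add(Mul(13, r), Pow(v, 2)) = Add(Pow(v, 2), Mul(13, r)))
Function('d')(V) = Rational(123, 2) (Function('d')(V) = Add(-2, Mul(Rational(1, 2), 127)) = Add(-2, Rational(127, 2)) = Rational(123, 2))
U = 475303 (U = Add(-5, Mul(-4401, Pow(Rational(-1, 108), -1))) = Add(-5, Mul(-4401, -108)) = Add(-5, 475308) = 475303)
Add(Add(-11220, Function('d')(Function('J')(-6, l))), U) = Add(Add(-11220, Rational(123, 2)), 475303) = Add(Rational(-22317, 2), 475303) = Rational(928289, 2)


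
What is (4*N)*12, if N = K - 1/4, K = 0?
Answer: -12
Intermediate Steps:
N = -¼ (N = 0 - 1/4 = 0 - 1*¼ = 0 - ¼ = -¼ ≈ -0.25000)
(4*N)*12 = (4*(-¼))*12 = -1*12 = -12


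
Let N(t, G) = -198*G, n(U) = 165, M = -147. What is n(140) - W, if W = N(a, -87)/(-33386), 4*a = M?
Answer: 2762958/16693 ≈ 165.52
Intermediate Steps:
a = -147/4 (a = (1/4)*(-147) = -147/4 ≈ -36.750)
W = -8613/16693 (W = -198*(-87)/(-33386) = 17226*(-1/33386) = -8613/16693 ≈ -0.51596)
n(140) - W = 165 - 1*(-8613/16693) = 165 + 8613/16693 = 2762958/16693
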